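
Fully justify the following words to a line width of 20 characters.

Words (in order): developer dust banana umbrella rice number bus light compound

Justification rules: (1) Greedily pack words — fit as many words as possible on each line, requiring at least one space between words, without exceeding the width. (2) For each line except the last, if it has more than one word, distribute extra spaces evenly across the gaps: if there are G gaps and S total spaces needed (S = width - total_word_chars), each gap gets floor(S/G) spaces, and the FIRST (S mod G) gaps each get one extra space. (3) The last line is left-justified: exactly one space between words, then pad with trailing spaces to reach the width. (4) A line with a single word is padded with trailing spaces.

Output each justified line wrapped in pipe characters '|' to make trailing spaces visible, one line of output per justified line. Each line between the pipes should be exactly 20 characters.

Answer: |developer       dust|
|banana umbrella rice|
|number   bus   light|
|compound            |

Derivation:
Line 1: ['developer', 'dust'] (min_width=14, slack=6)
Line 2: ['banana', 'umbrella', 'rice'] (min_width=20, slack=0)
Line 3: ['number', 'bus', 'light'] (min_width=16, slack=4)
Line 4: ['compound'] (min_width=8, slack=12)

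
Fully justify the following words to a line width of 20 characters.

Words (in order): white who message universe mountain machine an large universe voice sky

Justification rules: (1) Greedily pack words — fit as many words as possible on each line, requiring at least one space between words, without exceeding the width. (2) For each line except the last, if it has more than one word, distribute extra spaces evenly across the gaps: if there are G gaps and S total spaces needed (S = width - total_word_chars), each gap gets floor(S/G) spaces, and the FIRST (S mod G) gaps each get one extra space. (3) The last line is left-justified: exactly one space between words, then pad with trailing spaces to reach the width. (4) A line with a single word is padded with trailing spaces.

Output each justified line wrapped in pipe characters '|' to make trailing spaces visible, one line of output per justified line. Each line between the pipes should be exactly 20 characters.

Line 1: ['white', 'who', 'message'] (min_width=17, slack=3)
Line 2: ['universe', 'mountain'] (min_width=17, slack=3)
Line 3: ['machine', 'an', 'large'] (min_width=16, slack=4)
Line 4: ['universe', 'voice', 'sky'] (min_width=18, slack=2)

Answer: |white   who  message|
|universe    mountain|
|machine   an   large|
|universe voice sky  |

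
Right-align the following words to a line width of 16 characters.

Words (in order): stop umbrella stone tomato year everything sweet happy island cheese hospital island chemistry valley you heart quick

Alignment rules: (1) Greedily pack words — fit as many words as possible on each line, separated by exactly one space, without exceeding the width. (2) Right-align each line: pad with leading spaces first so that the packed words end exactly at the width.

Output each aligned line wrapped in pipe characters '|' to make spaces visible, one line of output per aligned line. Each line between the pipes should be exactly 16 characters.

Answer: |   stop umbrella|
|    stone tomato|
| year everything|
|     sweet happy|
|   island cheese|
| hospital island|
|chemistry valley|
| you heart quick|

Derivation:
Line 1: ['stop', 'umbrella'] (min_width=13, slack=3)
Line 2: ['stone', 'tomato'] (min_width=12, slack=4)
Line 3: ['year', 'everything'] (min_width=15, slack=1)
Line 4: ['sweet', 'happy'] (min_width=11, slack=5)
Line 5: ['island', 'cheese'] (min_width=13, slack=3)
Line 6: ['hospital', 'island'] (min_width=15, slack=1)
Line 7: ['chemistry', 'valley'] (min_width=16, slack=0)
Line 8: ['you', 'heart', 'quick'] (min_width=15, slack=1)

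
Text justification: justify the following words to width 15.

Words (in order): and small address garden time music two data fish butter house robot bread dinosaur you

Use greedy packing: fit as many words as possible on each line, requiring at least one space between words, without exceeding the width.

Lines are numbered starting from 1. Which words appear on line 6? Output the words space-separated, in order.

Answer: robot bread

Derivation:
Line 1: ['and', 'small'] (min_width=9, slack=6)
Line 2: ['address', 'garden'] (min_width=14, slack=1)
Line 3: ['time', 'music', 'two'] (min_width=14, slack=1)
Line 4: ['data', 'fish'] (min_width=9, slack=6)
Line 5: ['butter', 'house'] (min_width=12, slack=3)
Line 6: ['robot', 'bread'] (min_width=11, slack=4)
Line 7: ['dinosaur', 'you'] (min_width=12, slack=3)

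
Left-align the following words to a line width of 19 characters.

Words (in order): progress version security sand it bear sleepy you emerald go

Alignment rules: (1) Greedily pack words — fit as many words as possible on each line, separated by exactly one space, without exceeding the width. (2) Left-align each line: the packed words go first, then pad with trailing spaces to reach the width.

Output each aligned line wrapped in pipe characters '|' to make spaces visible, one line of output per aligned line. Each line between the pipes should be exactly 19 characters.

Answer: |progress version   |
|security sand it   |
|bear sleepy you    |
|emerald go         |

Derivation:
Line 1: ['progress', 'version'] (min_width=16, slack=3)
Line 2: ['security', 'sand', 'it'] (min_width=16, slack=3)
Line 3: ['bear', 'sleepy', 'you'] (min_width=15, slack=4)
Line 4: ['emerald', 'go'] (min_width=10, slack=9)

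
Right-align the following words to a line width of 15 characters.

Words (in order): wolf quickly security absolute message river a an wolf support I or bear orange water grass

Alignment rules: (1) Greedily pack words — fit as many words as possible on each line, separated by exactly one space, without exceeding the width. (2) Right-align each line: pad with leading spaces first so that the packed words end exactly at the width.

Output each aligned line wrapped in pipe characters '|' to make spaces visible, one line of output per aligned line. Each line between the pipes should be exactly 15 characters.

Answer: |   wolf quickly|
|       security|
|       absolute|
|message river a|
|an wolf support|
|      I or bear|
|   orange water|
|          grass|

Derivation:
Line 1: ['wolf', 'quickly'] (min_width=12, slack=3)
Line 2: ['security'] (min_width=8, slack=7)
Line 3: ['absolute'] (min_width=8, slack=7)
Line 4: ['message', 'river', 'a'] (min_width=15, slack=0)
Line 5: ['an', 'wolf', 'support'] (min_width=15, slack=0)
Line 6: ['I', 'or', 'bear'] (min_width=9, slack=6)
Line 7: ['orange', 'water'] (min_width=12, slack=3)
Line 8: ['grass'] (min_width=5, slack=10)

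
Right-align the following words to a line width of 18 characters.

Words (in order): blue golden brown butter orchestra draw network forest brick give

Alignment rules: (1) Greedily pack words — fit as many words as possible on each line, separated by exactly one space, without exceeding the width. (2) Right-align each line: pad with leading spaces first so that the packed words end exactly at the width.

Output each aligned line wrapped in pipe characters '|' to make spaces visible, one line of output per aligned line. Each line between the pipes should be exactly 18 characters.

Line 1: ['blue', 'golden', 'brown'] (min_width=17, slack=1)
Line 2: ['butter', 'orchestra'] (min_width=16, slack=2)
Line 3: ['draw', 'network'] (min_width=12, slack=6)
Line 4: ['forest', 'brick', 'give'] (min_width=17, slack=1)

Answer: | blue golden brown|
|  butter orchestra|
|      draw network|
| forest brick give|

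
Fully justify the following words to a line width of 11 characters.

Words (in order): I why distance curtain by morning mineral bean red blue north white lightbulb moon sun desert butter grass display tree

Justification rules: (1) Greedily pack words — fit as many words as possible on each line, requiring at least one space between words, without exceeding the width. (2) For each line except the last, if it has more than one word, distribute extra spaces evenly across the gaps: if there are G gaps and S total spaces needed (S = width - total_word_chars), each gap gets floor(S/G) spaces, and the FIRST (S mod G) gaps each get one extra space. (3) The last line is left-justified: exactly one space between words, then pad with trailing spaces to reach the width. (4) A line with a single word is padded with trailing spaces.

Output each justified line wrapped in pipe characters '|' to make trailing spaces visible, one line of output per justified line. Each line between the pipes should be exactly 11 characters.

Answer: |I       why|
|distance   |
|curtain  by|
|morning    |
|mineral    |
|bean    red|
|blue  north|
|white      |
|lightbulb  |
|moon    sun|
|desert     |
|butter     |
|grass      |
|display    |
|tree       |

Derivation:
Line 1: ['I', 'why'] (min_width=5, slack=6)
Line 2: ['distance'] (min_width=8, slack=3)
Line 3: ['curtain', 'by'] (min_width=10, slack=1)
Line 4: ['morning'] (min_width=7, slack=4)
Line 5: ['mineral'] (min_width=7, slack=4)
Line 6: ['bean', 'red'] (min_width=8, slack=3)
Line 7: ['blue', 'north'] (min_width=10, slack=1)
Line 8: ['white'] (min_width=5, slack=6)
Line 9: ['lightbulb'] (min_width=9, slack=2)
Line 10: ['moon', 'sun'] (min_width=8, slack=3)
Line 11: ['desert'] (min_width=6, slack=5)
Line 12: ['butter'] (min_width=6, slack=5)
Line 13: ['grass'] (min_width=5, slack=6)
Line 14: ['display'] (min_width=7, slack=4)
Line 15: ['tree'] (min_width=4, slack=7)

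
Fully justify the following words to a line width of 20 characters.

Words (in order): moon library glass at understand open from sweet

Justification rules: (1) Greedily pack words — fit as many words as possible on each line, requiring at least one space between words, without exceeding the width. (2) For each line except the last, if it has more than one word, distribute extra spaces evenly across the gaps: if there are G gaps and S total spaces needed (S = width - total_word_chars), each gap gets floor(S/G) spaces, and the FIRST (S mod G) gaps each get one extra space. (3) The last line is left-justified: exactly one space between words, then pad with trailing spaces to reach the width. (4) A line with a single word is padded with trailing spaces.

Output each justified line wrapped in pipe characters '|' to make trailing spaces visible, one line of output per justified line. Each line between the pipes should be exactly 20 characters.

Line 1: ['moon', 'library', 'glass'] (min_width=18, slack=2)
Line 2: ['at', 'understand', 'open'] (min_width=18, slack=2)
Line 3: ['from', 'sweet'] (min_width=10, slack=10)

Answer: |moon  library  glass|
|at  understand  open|
|from sweet          |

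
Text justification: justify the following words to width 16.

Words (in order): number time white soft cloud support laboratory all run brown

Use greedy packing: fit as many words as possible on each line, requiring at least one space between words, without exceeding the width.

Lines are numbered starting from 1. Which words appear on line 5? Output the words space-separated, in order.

Line 1: ['number', 'time'] (min_width=11, slack=5)
Line 2: ['white', 'soft', 'cloud'] (min_width=16, slack=0)
Line 3: ['support'] (min_width=7, slack=9)
Line 4: ['laboratory', 'all'] (min_width=14, slack=2)
Line 5: ['run', 'brown'] (min_width=9, slack=7)

Answer: run brown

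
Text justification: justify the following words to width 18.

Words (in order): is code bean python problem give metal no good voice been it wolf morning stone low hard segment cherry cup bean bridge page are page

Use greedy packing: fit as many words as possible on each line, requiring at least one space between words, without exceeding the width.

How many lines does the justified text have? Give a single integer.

Answer: 9

Derivation:
Line 1: ['is', 'code', 'bean'] (min_width=12, slack=6)
Line 2: ['python', 'problem'] (min_width=14, slack=4)
Line 3: ['give', 'metal', 'no', 'good'] (min_width=18, slack=0)
Line 4: ['voice', 'been', 'it', 'wolf'] (min_width=18, slack=0)
Line 5: ['morning', 'stone', 'low'] (min_width=17, slack=1)
Line 6: ['hard', 'segment'] (min_width=12, slack=6)
Line 7: ['cherry', 'cup', 'bean'] (min_width=15, slack=3)
Line 8: ['bridge', 'page', 'are'] (min_width=15, slack=3)
Line 9: ['page'] (min_width=4, slack=14)
Total lines: 9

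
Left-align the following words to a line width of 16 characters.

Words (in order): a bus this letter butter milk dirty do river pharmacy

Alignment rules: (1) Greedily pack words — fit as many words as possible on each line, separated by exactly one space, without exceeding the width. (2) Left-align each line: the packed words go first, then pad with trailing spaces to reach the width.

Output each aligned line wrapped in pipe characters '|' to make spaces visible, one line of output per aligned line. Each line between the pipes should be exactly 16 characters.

Answer: |a bus this      |
|letter butter   |
|milk dirty do   |
|river pharmacy  |

Derivation:
Line 1: ['a', 'bus', 'this'] (min_width=10, slack=6)
Line 2: ['letter', 'butter'] (min_width=13, slack=3)
Line 3: ['milk', 'dirty', 'do'] (min_width=13, slack=3)
Line 4: ['river', 'pharmacy'] (min_width=14, slack=2)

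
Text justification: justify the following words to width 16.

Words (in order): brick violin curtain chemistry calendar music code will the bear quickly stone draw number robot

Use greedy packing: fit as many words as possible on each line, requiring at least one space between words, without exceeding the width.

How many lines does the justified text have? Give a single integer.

Answer: 8

Derivation:
Line 1: ['brick', 'violin'] (min_width=12, slack=4)
Line 2: ['curtain'] (min_width=7, slack=9)
Line 3: ['chemistry'] (min_width=9, slack=7)
Line 4: ['calendar', 'music'] (min_width=14, slack=2)
Line 5: ['code', 'will', 'the'] (min_width=13, slack=3)
Line 6: ['bear', 'quickly'] (min_width=12, slack=4)
Line 7: ['stone', 'draw'] (min_width=10, slack=6)
Line 8: ['number', 'robot'] (min_width=12, slack=4)
Total lines: 8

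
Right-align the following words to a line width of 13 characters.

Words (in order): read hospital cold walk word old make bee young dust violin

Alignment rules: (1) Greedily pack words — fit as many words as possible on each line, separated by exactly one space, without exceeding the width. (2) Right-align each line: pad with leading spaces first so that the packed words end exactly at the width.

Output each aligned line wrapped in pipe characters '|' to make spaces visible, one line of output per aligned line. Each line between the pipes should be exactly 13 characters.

Answer: |read hospital|
|    cold walk|
|word old make|
|    bee young|
|  dust violin|

Derivation:
Line 1: ['read', 'hospital'] (min_width=13, slack=0)
Line 2: ['cold', 'walk'] (min_width=9, slack=4)
Line 3: ['word', 'old', 'make'] (min_width=13, slack=0)
Line 4: ['bee', 'young'] (min_width=9, slack=4)
Line 5: ['dust', 'violin'] (min_width=11, slack=2)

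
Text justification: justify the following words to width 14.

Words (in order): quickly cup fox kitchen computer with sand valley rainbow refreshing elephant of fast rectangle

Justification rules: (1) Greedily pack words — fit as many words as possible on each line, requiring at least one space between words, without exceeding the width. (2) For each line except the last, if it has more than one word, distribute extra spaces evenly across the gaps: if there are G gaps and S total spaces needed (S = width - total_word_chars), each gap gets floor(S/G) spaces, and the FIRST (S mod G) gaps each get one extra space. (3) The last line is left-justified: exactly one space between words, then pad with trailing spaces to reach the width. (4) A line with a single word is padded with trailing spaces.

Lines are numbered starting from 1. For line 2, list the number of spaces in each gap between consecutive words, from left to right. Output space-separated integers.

Answer: 4

Derivation:
Line 1: ['quickly', 'cup'] (min_width=11, slack=3)
Line 2: ['fox', 'kitchen'] (min_width=11, slack=3)
Line 3: ['computer', 'with'] (min_width=13, slack=1)
Line 4: ['sand', 'valley'] (min_width=11, slack=3)
Line 5: ['rainbow'] (min_width=7, slack=7)
Line 6: ['refreshing'] (min_width=10, slack=4)
Line 7: ['elephant', 'of'] (min_width=11, slack=3)
Line 8: ['fast', 'rectangle'] (min_width=14, slack=0)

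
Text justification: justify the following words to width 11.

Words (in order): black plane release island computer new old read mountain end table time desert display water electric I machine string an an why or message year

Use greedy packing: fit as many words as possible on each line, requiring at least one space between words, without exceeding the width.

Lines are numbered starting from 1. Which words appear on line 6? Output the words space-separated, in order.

Line 1: ['black', 'plane'] (min_width=11, slack=0)
Line 2: ['release'] (min_width=7, slack=4)
Line 3: ['island'] (min_width=6, slack=5)
Line 4: ['computer'] (min_width=8, slack=3)
Line 5: ['new', 'old'] (min_width=7, slack=4)
Line 6: ['read'] (min_width=4, slack=7)
Line 7: ['mountain'] (min_width=8, slack=3)
Line 8: ['end', 'table'] (min_width=9, slack=2)
Line 9: ['time', 'desert'] (min_width=11, slack=0)
Line 10: ['display'] (min_width=7, slack=4)
Line 11: ['water'] (min_width=5, slack=6)
Line 12: ['electric', 'I'] (min_width=10, slack=1)
Line 13: ['machine'] (min_width=7, slack=4)
Line 14: ['string', 'an'] (min_width=9, slack=2)
Line 15: ['an', 'why', 'or'] (min_width=9, slack=2)
Line 16: ['message'] (min_width=7, slack=4)
Line 17: ['year'] (min_width=4, slack=7)

Answer: read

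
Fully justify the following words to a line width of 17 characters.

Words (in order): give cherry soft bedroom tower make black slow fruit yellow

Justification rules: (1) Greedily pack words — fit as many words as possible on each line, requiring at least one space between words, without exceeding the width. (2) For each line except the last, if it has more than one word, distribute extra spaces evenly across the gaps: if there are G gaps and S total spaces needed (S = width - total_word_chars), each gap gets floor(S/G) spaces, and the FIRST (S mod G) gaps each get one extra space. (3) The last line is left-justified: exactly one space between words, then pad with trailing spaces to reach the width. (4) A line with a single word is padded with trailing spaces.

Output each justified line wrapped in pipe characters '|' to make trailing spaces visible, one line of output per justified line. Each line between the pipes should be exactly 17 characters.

Answer: |give  cherry soft|
|bedroom     tower|
|make  black  slow|
|fruit yellow     |

Derivation:
Line 1: ['give', 'cherry', 'soft'] (min_width=16, slack=1)
Line 2: ['bedroom', 'tower'] (min_width=13, slack=4)
Line 3: ['make', 'black', 'slow'] (min_width=15, slack=2)
Line 4: ['fruit', 'yellow'] (min_width=12, slack=5)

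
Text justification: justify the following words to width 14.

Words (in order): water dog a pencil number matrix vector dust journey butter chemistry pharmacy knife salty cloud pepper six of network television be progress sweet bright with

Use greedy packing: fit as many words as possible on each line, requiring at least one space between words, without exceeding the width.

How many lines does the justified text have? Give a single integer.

Line 1: ['water', 'dog', 'a'] (min_width=11, slack=3)
Line 2: ['pencil', 'number'] (min_width=13, slack=1)
Line 3: ['matrix', 'vector'] (min_width=13, slack=1)
Line 4: ['dust', 'journey'] (min_width=12, slack=2)
Line 5: ['butter'] (min_width=6, slack=8)
Line 6: ['chemistry'] (min_width=9, slack=5)
Line 7: ['pharmacy', 'knife'] (min_width=14, slack=0)
Line 8: ['salty', 'cloud'] (min_width=11, slack=3)
Line 9: ['pepper', 'six', 'of'] (min_width=13, slack=1)
Line 10: ['network'] (min_width=7, slack=7)
Line 11: ['television', 'be'] (min_width=13, slack=1)
Line 12: ['progress', 'sweet'] (min_width=14, slack=0)
Line 13: ['bright', 'with'] (min_width=11, slack=3)
Total lines: 13

Answer: 13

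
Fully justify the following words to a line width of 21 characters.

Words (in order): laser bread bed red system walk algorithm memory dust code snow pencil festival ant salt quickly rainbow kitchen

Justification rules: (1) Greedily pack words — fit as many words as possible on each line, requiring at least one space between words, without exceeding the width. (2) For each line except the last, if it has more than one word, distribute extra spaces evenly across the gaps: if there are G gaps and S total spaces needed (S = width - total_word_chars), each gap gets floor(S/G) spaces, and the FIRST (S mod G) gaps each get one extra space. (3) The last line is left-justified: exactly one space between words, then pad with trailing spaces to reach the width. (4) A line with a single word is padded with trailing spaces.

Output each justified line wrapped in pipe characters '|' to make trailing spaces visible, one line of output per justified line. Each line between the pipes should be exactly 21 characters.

Answer: |laser  bread  bed red|
|system walk algorithm|
|memory dust code snow|
|pencil  festival  ant|
|salt  quickly rainbow|
|kitchen              |

Derivation:
Line 1: ['laser', 'bread', 'bed', 'red'] (min_width=19, slack=2)
Line 2: ['system', 'walk', 'algorithm'] (min_width=21, slack=0)
Line 3: ['memory', 'dust', 'code', 'snow'] (min_width=21, slack=0)
Line 4: ['pencil', 'festival', 'ant'] (min_width=19, slack=2)
Line 5: ['salt', 'quickly', 'rainbow'] (min_width=20, slack=1)
Line 6: ['kitchen'] (min_width=7, slack=14)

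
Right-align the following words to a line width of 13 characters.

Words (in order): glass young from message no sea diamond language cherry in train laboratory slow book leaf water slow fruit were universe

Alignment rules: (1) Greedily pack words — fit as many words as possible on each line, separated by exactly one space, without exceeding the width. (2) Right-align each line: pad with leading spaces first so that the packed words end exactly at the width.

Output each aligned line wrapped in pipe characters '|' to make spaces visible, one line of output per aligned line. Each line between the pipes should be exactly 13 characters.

Line 1: ['glass', 'young'] (min_width=11, slack=2)
Line 2: ['from', 'message'] (min_width=12, slack=1)
Line 3: ['no', 'sea'] (min_width=6, slack=7)
Line 4: ['diamond'] (min_width=7, slack=6)
Line 5: ['language'] (min_width=8, slack=5)
Line 6: ['cherry', 'in'] (min_width=9, slack=4)
Line 7: ['train'] (min_width=5, slack=8)
Line 8: ['laboratory'] (min_width=10, slack=3)
Line 9: ['slow', 'book'] (min_width=9, slack=4)
Line 10: ['leaf', 'water'] (min_width=10, slack=3)
Line 11: ['slow', 'fruit'] (min_width=10, slack=3)
Line 12: ['were', 'universe'] (min_width=13, slack=0)

Answer: |  glass young|
| from message|
|       no sea|
|      diamond|
|     language|
|    cherry in|
|        train|
|   laboratory|
|    slow book|
|   leaf water|
|   slow fruit|
|were universe|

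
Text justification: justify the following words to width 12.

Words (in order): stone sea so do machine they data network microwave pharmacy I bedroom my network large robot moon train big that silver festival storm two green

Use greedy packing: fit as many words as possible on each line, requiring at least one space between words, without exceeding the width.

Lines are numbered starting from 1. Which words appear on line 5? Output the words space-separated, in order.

Answer: microwave

Derivation:
Line 1: ['stone', 'sea', 'so'] (min_width=12, slack=0)
Line 2: ['do', 'machine'] (min_width=10, slack=2)
Line 3: ['they', 'data'] (min_width=9, slack=3)
Line 4: ['network'] (min_width=7, slack=5)
Line 5: ['microwave'] (min_width=9, slack=3)
Line 6: ['pharmacy', 'I'] (min_width=10, slack=2)
Line 7: ['bedroom', 'my'] (min_width=10, slack=2)
Line 8: ['network'] (min_width=7, slack=5)
Line 9: ['large', 'robot'] (min_width=11, slack=1)
Line 10: ['moon', 'train'] (min_width=10, slack=2)
Line 11: ['big', 'that'] (min_width=8, slack=4)
Line 12: ['silver'] (min_width=6, slack=6)
Line 13: ['festival'] (min_width=8, slack=4)
Line 14: ['storm', 'two'] (min_width=9, slack=3)
Line 15: ['green'] (min_width=5, slack=7)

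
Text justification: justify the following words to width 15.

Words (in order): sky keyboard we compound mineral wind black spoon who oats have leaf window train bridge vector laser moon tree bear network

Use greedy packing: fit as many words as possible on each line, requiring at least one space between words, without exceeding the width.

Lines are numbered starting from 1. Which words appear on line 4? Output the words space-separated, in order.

Answer: black spoon who

Derivation:
Line 1: ['sky', 'keyboard', 'we'] (min_width=15, slack=0)
Line 2: ['compound'] (min_width=8, slack=7)
Line 3: ['mineral', 'wind'] (min_width=12, slack=3)
Line 4: ['black', 'spoon', 'who'] (min_width=15, slack=0)
Line 5: ['oats', 'have', 'leaf'] (min_width=14, slack=1)
Line 6: ['window', 'train'] (min_width=12, slack=3)
Line 7: ['bridge', 'vector'] (min_width=13, slack=2)
Line 8: ['laser', 'moon', 'tree'] (min_width=15, slack=0)
Line 9: ['bear', 'network'] (min_width=12, slack=3)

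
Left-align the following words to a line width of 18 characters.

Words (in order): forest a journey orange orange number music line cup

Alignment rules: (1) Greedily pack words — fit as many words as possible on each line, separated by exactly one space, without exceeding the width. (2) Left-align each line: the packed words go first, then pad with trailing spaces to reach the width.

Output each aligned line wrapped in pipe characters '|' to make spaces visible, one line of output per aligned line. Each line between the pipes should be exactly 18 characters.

Answer: |forest a journey  |
|orange orange     |
|number music line |
|cup               |

Derivation:
Line 1: ['forest', 'a', 'journey'] (min_width=16, slack=2)
Line 2: ['orange', 'orange'] (min_width=13, slack=5)
Line 3: ['number', 'music', 'line'] (min_width=17, slack=1)
Line 4: ['cup'] (min_width=3, slack=15)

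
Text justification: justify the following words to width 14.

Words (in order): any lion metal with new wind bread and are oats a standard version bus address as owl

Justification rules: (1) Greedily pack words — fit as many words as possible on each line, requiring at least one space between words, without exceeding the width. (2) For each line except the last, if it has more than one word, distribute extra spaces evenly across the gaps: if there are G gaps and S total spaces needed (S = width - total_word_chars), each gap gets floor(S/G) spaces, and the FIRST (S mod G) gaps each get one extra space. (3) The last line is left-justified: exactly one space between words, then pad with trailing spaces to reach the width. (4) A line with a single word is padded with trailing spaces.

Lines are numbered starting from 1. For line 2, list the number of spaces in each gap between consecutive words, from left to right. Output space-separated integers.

Line 1: ['any', 'lion', 'metal'] (min_width=14, slack=0)
Line 2: ['with', 'new', 'wind'] (min_width=13, slack=1)
Line 3: ['bread', 'and', 'are'] (min_width=13, slack=1)
Line 4: ['oats', 'a'] (min_width=6, slack=8)
Line 5: ['standard'] (min_width=8, slack=6)
Line 6: ['version', 'bus'] (min_width=11, slack=3)
Line 7: ['address', 'as', 'owl'] (min_width=14, slack=0)

Answer: 2 1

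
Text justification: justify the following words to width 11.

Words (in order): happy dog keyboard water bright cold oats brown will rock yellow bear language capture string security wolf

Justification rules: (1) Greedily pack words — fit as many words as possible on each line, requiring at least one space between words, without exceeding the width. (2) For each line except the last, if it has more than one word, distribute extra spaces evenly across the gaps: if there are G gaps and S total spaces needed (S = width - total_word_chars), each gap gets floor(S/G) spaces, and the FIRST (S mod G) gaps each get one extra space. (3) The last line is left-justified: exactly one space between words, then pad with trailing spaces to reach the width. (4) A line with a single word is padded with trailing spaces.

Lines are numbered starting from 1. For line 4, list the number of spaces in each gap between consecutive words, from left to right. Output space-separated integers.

Answer: 1

Derivation:
Line 1: ['happy', 'dog'] (min_width=9, slack=2)
Line 2: ['keyboard'] (min_width=8, slack=3)
Line 3: ['water'] (min_width=5, slack=6)
Line 4: ['bright', 'cold'] (min_width=11, slack=0)
Line 5: ['oats', 'brown'] (min_width=10, slack=1)
Line 6: ['will', 'rock'] (min_width=9, slack=2)
Line 7: ['yellow', 'bear'] (min_width=11, slack=0)
Line 8: ['language'] (min_width=8, slack=3)
Line 9: ['capture'] (min_width=7, slack=4)
Line 10: ['string'] (min_width=6, slack=5)
Line 11: ['security'] (min_width=8, slack=3)
Line 12: ['wolf'] (min_width=4, slack=7)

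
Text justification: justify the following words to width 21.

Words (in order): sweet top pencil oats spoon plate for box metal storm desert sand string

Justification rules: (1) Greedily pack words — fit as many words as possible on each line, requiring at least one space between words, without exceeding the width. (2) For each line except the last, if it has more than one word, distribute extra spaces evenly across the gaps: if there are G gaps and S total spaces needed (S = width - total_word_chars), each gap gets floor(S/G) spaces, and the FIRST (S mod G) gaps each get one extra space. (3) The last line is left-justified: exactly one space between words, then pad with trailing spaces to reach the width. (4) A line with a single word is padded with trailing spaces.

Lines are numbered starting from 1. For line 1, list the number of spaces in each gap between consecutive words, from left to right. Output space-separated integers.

Line 1: ['sweet', 'top', 'pencil', 'oats'] (min_width=21, slack=0)
Line 2: ['spoon', 'plate', 'for', 'box'] (min_width=19, slack=2)
Line 3: ['metal', 'storm', 'desert'] (min_width=18, slack=3)
Line 4: ['sand', 'string'] (min_width=11, slack=10)

Answer: 1 1 1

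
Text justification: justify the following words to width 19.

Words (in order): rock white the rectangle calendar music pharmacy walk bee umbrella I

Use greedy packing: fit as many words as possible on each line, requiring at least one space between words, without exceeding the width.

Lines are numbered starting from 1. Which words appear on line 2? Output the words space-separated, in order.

Line 1: ['rock', 'white', 'the'] (min_width=14, slack=5)
Line 2: ['rectangle', 'calendar'] (min_width=18, slack=1)
Line 3: ['music', 'pharmacy', 'walk'] (min_width=19, slack=0)
Line 4: ['bee', 'umbrella', 'I'] (min_width=14, slack=5)

Answer: rectangle calendar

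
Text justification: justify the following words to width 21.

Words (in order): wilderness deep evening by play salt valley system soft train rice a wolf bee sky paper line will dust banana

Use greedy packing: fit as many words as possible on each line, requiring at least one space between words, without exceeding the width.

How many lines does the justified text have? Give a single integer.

Line 1: ['wilderness', 'deep'] (min_width=15, slack=6)
Line 2: ['evening', 'by', 'play', 'salt'] (min_width=20, slack=1)
Line 3: ['valley', 'system', 'soft'] (min_width=18, slack=3)
Line 4: ['train', 'rice', 'a', 'wolf', 'bee'] (min_width=21, slack=0)
Line 5: ['sky', 'paper', 'line', 'will'] (min_width=19, slack=2)
Line 6: ['dust', 'banana'] (min_width=11, slack=10)
Total lines: 6

Answer: 6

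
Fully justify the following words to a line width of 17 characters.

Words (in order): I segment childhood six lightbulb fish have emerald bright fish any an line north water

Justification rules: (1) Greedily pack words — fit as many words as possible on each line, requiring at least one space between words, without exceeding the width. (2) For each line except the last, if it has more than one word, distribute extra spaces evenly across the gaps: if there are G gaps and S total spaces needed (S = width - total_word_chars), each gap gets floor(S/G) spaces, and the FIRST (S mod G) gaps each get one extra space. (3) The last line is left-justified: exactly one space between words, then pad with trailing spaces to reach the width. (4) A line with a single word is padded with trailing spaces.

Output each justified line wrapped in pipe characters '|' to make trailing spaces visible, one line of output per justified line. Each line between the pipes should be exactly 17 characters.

Line 1: ['I', 'segment'] (min_width=9, slack=8)
Line 2: ['childhood', 'six'] (min_width=13, slack=4)
Line 3: ['lightbulb', 'fish'] (min_width=14, slack=3)
Line 4: ['have', 'emerald'] (min_width=12, slack=5)
Line 5: ['bright', 'fish', 'any'] (min_width=15, slack=2)
Line 6: ['an', 'line', 'north'] (min_width=13, slack=4)
Line 7: ['water'] (min_width=5, slack=12)

Answer: |I         segment|
|childhood     six|
|lightbulb    fish|
|have      emerald|
|bright  fish  any|
|an   line   north|
|water            |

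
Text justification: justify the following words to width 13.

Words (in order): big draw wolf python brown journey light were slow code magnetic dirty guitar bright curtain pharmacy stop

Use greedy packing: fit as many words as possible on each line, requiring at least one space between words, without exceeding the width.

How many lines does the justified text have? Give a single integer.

Answer: 9

Derivation:
Line 1: ['big', 'draw', 'wolf'] (min_width=13, slack=0)
Line 2: ['python', 'brown'] (min_width=12, slack=1)
Line 3: ['journey', 'light'] (min_width=13, slack=0)
Line 4: ['were', 'slow'] (min_width=9, slack=4)
Line 5: ['code', 'magnetic'] (min_width=13, slack=0)
Line 6: ['dirty', 'guitar'] (min_width=12, slack=1)
Line 7: ['bright'] (min_width=6, slack=7)
Line 8: ['curtain'] (min_width=7, slack=6)
Line 9: ['pharmacy', 'stop'] (min_width=13, slack=0)
Total lines: 9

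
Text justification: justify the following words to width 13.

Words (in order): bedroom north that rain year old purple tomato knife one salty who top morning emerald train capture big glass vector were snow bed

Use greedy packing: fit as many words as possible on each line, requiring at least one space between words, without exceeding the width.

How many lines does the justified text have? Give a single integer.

Line 1: ['bedroom', 'north'] (min_width=13, slack=0)
Line 2: ['that', 'rain'] (min_width=9, slack=4)
Line 3: ['year', 'old'] (min_width=8, slack=5)
Line 4: ['purple', 'tomato'] (min_width=13, slack=0)
Line 5: ['knife', 'one'] (min_width=9, slack=4)
Line 6: ['salty', 'who', 'top'] (min_width=13, slack=0)
Line 7: ['morning'] (min_width=7, slack=6)
Line 8: ['emerald', 'train'] (min_width=13, slack=0)
Line 9: ['capture', 'big'] (min_width=11, slack=2)
Line 10: ['glass', 'vector'] (min_width=12, slack=1)
Line 11: ['were', 'snow', 'bed'] (min_width=13, slack=0)
Total lines: 11

Answer: 11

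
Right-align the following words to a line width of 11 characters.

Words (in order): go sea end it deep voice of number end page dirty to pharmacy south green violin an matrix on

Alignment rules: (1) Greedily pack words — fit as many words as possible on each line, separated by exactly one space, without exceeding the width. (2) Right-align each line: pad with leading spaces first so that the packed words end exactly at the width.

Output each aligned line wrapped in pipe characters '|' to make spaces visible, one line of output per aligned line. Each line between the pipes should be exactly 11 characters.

Line 1: ['go', 'sea', 'end'] (min_width=10, slack=1)
Line 2: ['it', 'deep'] (min_width=7, slack=4)
Line 3: ['voice', 'of'] (min_width=8, slack=3)
Line 4: ['number', 'end'] (min_width=10, slack=1)
Line 5: ['page', 'dirty'] (min_width=10, slack=1)
Line 6: ['to', 'pharmacy'] (min_width=11, slack=0)
Line 7: ['south', 'green'] (min_width=11, slack=0)
Line 8: ['violin', 'an'] (min_width=9, slack=2)
Line 9: ['matrix', 'on'] (min_width=9, slack=2)

Answer: | go sea end|
|    it deep|
|   voice of|
| number end|
| page dirty|
|to pharmacy|
|south green|
|  violin an|
|  matrix on|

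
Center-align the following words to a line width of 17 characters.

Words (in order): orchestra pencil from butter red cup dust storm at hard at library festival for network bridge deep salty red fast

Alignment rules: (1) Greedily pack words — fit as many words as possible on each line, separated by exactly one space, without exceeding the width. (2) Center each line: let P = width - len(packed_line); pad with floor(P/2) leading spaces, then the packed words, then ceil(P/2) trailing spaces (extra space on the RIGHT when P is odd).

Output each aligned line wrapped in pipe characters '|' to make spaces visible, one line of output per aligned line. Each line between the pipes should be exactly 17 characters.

Answer: |orchestra pencil |
| from butter red |
|cup dust storm at|
| hard at library |
|  festival for   |
| network bridge  |
| deep salty red  |
|      fast       |

Derivation:
Line 1: ['orchestra', 'pencil'] (min_width=16, slack=1)
Line 2: ['from', 'butter', 'red'] (min_width=15, slack=2)
Line 3: ['cup', 'dust', 'storm', 'at'] (min_width=17, slack=0)
Line 4: ['hard', 'at', 'library'] (min_width=15, slack=2)
Line 5: ['festival', 'for'] (min_width=12, slack=5)
Line 6: ['network', 'bridge'] (min_width=14, slack=3)
Line 7: ['deep', 'salty', 'red'] (min_width=14, slack=3)
Line 8: ['fast'] (min_width=4, slack=13)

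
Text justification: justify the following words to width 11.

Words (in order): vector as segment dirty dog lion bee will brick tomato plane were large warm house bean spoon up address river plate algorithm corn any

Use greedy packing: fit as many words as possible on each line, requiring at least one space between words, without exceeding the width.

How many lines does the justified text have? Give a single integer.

Line 1: ['vector', 'as'] (min_width=9, slack=2)
Line 2: ['segment'] (min_width=7, slack=4)
Line 3: ['dirty', 'dog'] (min_width=9, slack=2)
Line 4: ['lion', 'bee'] (min_width=8, slack=3)
Line 5: ['will', 'brick'] (min_width=10, slack=1)
Line 6: ['tomato'] (min_width=6, slack=5)
Line 7: ['plane', 'were'] (min_width=10, slack=1)
Line 8: ['large', 'warm'] (min_width=10, slack=1)
Line 9: ['house', 'bean'] (min_width=10, slack=1)
Line 10: ['spoon', 'up'] (min_width=8, slack=3)
Line 11: ['address'] (min_width=7, slack=4)
Line 12: ['river', 'plate'] (min_width=11, slack=0)
Line 13: ['algorithm'] (min_width=9, slack=2)
Line 14: ['corn', 'any'] (min_width=8, slack=3)
Total lines: 14

Answer: 14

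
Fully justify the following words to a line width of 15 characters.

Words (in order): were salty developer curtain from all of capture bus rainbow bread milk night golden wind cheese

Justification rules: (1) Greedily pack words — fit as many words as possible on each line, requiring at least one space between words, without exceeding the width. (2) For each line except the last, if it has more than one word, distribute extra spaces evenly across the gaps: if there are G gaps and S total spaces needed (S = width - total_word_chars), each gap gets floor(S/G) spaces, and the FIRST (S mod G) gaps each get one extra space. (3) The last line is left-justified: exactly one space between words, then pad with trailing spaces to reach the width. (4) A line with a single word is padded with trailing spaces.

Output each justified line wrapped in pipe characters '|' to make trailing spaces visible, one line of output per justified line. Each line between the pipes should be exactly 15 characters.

Answer: |were      salty|
|developer      |
|curtain    from|
|all  of capture|
|bus     rainbow|
|bread      milk|
|night    golden|
|wind cheese    |

Derivation:
Line 1: ['were', 'salty'] (min_width=10, slack=5)
Line 2: ['developer'] (min_width=9, slack=6)
Line 3: ['curtain', 'from'] (min_width=12, slack=3)
Line 4: ['all', 'of', 'capture'] (min_width=14, slack=1)
Line 5: ['bus', 'rainbow'] (min_width=11, slack=4)
Line 6: ['bread', 'milk'] (min_width=10, slack=5)
Line 7: ['night', 'golden'] (min_width=12, slack=3)
Line 8: ['wind', 'cheese'] (min_width=11, slack=4)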